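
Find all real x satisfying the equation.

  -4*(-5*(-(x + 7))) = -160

Step 1. [-4*(-5*(-(x + 7))) = -160] -4 out front; divide by -4. So div: -5*(-(x + 7)) = 40.
Step 2. [-5*(-(x + 7)) = 40] leading coefficient -5: divide by -5, so div: -(x + 7) = -8.
Step 3. [-(x + 7) = -8] LHS negated; negate both sides, so neg: x + 7 = 8.
Step 4. [x + 7 = 8] +7 is outermost — subtract 7 both sides ⇒ sub: x = 1.

Answer: x ∈ {1}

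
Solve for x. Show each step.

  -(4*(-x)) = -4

Step 1. [-(4*(-x)) = -4] LHS negated; negate both sides. So neg: 4*(-x) = 4.
Step 2. [4*(-x) = 4] 4·(inner) — divide through by 4. So div: -x = 1.
Step 3. [-x = 1] flip signs both sides ⇒ neg: x = -1.

Answer: x ∈ {-1}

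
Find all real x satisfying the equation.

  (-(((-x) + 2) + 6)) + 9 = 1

Step 1. [(-(((-x) + 2) + 6)) + 9 = 1] peel the +9: subtract 9 from each side, so sub: -(((-x) + 2) + 6) = -8.
Step 2. [-(((-x) + 2) + 6) = -8] LHS negated; negate both sides, so neg: ((-x) + 2) + 6 = 8.
Step 3. [((-x) + 2) + 6 = 8] the outer +6 inverts by subtracting 6. So sub: (-x) + 2 = 2.
Step 4. [(-x) + 2 = 2] subtract 2: x sits inside (… + 2) ⇒ sub: -x = 0.
Step 5. [-x = 0] leading − — multiply by −1. So neg: x = 0.

Answer: x ∈ {0}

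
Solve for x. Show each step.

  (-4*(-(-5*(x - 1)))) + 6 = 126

Step 1. [(-4*(-(-5*(x - 1)))) + 6 = 126] +6 is outermost — subtract 6 both sides. So sub: -4*(-(-5*(x - 1))) = 120.
Step 2. [-4*(-(-5*(x - 1))) = 120] LHS = -4·(…); ÷-4 both sides. So div: -(-5*(x - 1)) = -30.
Step 3. [-(-5*(x - 1)) = -30] flip signs both sides. So neg: -5*(x - 1) = 30.
Step 4. [-5*(x - 1) = 30] leading coefficient -5: divide by -5, so div: x - 1 = -6.
Step 5. [x - 1 = -6] the outer -1 inverts by adding 1. So sub: x = -5.

Answer: x ∈ {-5}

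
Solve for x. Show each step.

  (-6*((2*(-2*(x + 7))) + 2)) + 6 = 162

Step 1. [(-6*((2*(-2*(x + 7))) + 2)) + 6 = 162] peel the +6: subtract 6 from each side. So sub: -6*((2*(-2*(x + 7))) + 2) = 156.
Step 2. [-6*((2*(-2*(x + 7))) + 2) = 156] -6 out front; divide by -6, so div: (2*(-2*(x + 7))) + 2 = -26.
Step 3. [(2*(-2*(x + 7))) + 2 = -26] common factor 2 (LHS and -26) — divide through. So factor: (-2*(x + 7)) + 1 = -13.
Step 4. [(-2*(x + 7)) + 1 = -13] peel the +1: subtract 1 from each side, so sub: -2*(x + 7) = -14.
Step 5. [-2*(x + 7) = -14] LHS = -2·(…); ÷-2 both sides ⇒ div: x + 7 = 7.
Step 6. [x + 7 = 7] the outer +7 inverts by subtracting 7. So sub: x = 0.

Answer: x ∈ {0}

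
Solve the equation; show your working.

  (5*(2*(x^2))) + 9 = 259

Step 1. [(5*(2*(x^2))) + 9 = 259] +9 is outermost — subtract 9 both sides, so sub: 5*(2*(x^2)) = 250.
Step 2. [5*(2*(x^2)) = 250] 5 out front; divide by 5. So div: 2*(x^2) = 50.
Step 3. [2*(x^2) = 50] 2·(inner) — divide through by 2, so div: x^2 = 25.
Step 4. [x^2 = 25] √ both sides: 25 ≥ 0 gives two branches ⇒ sqrt: x = 5 or -5.

Answer: x ∈ {-5, 5}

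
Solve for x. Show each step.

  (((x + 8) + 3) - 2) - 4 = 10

Step 1. [(((x + 8) + 3) - 2) - 4 = 10] 4 comes off first (add 4). So sub: ((x + 8) + 3) - 2 = 14.
Step 2. [((x + 8) + 3) - 2 = 14] -2 is outermost — add 2 both sides, so sub: (x + 8) + 3 = 16.
Step 3. [(x + 8) + 3 = 16] the outer +3 inverts by subtracting 3, so sub: x + 8 = 13.
Step 4. [x + 8 = 13] +8 is outermost — subtract 8 both sides ⇒ sub: x = 5.

Answer: x ∈ {5}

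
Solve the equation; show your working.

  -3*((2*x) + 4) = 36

Step 1. [-3*((2*x) + 4) = 36] leading coefficient -3: divide by -3. So div: (2*x) + 4 = -12.
Step 2. [(2*x) + 4 = -12] peel the +4: subtract 4 from each side. So sub: 2*x = -16.
Step 3. [2*x = -16] LHS = 2·(…); ÷2 both sides, so div: x = -8.

Answer: x ∈ {-8}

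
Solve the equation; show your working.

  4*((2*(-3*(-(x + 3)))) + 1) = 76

Step 1. [4*((2*(-3*(-(x + 3)))) + 1) = 76] leading coefficient 4: divide by 4. So div: (2*(-3*(-(x + 3)))) + 1 = 19.
Step 2. [(2*(-3*(-(x + 3)))) + 1 = 19] subtract 1: x sits inside (… + 1). So sub: 2*(-3*(-(x + 3))) = 18.
Step 3. [2*(-3*(-(x + 3))) = 18] LHS = 2·(…); ÷2 both sides ⇒ div: -3*(-(x + 3)) = 9.
Step 4. [-3*(-(x + 3)) = 9] LHS = -3·(…); ÷-3 both sides, so div: -(x + 3) = -3.
Step 5. [-(x + 3) = -3] flip signs both sides ⇒ neg: x + 3 = 3.
Step 6. [x + 3 = 3] subtract 3: x sits inside (… + 3). So sub: x = 0.

Answer: x ∈ {0}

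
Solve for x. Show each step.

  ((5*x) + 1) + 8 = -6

Step 1. [((5*x) + 1) + 8 = -6] peel the +8: subtract 8 from each side ⇒ sub: (5*x) + 1 = -14.
Step 2. [(5*x) + 1 = -14] peel the +1: subtract 1 from each side, so sub: 5*x = -15.
Step 3. [5*x = -15] 5·(inner) — divide through by 5 ⇒ div: x = -3.

Answer: x ∈ {-3}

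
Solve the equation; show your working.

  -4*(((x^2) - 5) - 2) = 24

Step 1. [-4*(((x^2) - 5) - 2) = 24] LHS = -4·(…); ÷-4 both sides. So div: ((x^2) - 5) - 2 = -6.
Step 2. [((x^2) - 5) - 2 = -6] peel the -2: add 2 from each side, so sub: (x^2) - 5 = -4.
Step 3. [(x^2) - 5 = -4] peel the -5: add 5 from each side ⇒ sub: x^2 = 1.
Step 4. [x^2 = 1] √ both sides: 1 ≥ 0 gives two branches, so sqrt: x = 1 or -1.

Answer: x ∈ {-1, 1}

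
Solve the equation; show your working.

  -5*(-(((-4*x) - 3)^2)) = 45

Step 1. [-5*(-(((-4*x) - 3)^2)) = 45] leading coefficient -5: divide by -5 ⇒ div: -(((-4*x) - 3)^2) = -9.
Step 2. [-(((-4*x) - 3)^2) = -9] flip signs both sides, so neg: ((-4*x) - 3)^2 = 9.
Step 3. [((-4*x) - 3)^2 = 9] 9 ≥ 0, LHS is (·)² — take ±√, so sqrt: (-4*x) - 3 = 3 or -3.
Step 4. [(-4*x) - 3 = 3 or -3] -3 is outermost — add 3 both sides ⇒ sub: -4*x = 6 or 0.
Step 5. [-4*x = 6 or 0] -4 out front; divide by -4 ⇒ div: x = -3/2 or 0.

Answer: x ∈ {-3/2, 0}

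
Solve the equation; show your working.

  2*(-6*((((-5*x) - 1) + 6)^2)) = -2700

Step 1. [2*(-6*((((-5*x) - 1) + 6)^2)) = -2700] LHS = 2·(…); ÷2 both sides, so div: -6*((((-5*x) - 1) + 6)^2) = -1350.
Step 2. [-6*((((-5*x) - 1) + 6)^2) = -1350] LHS = -6·(…); ÷-6 both sides. So div: (((-5*x) - 1) + 6)^2 = 225.
Step 3. [(((-5*x) - 1) + 6)^2 = 225] LHS squared, RHS 225 ≥ 0: apply √ (±) ⇒ sqrt: ((-5*x) - 1) + 6 = 15 or -15.
Step 4. [((-5*x) - 1) + 6 = 15 or -15] peel the +6: subtract 6 from each side, so sub: (-5*x) - 1 = 9 or -21.
Step 5. [(-5*x) - 1 = 9 or -21] the outer -1 inverts by adding 1, so sub: -5*x = 10 or -20.
Step 6. [-5*x = 10 or -20] divide by the outer -5 ⇒ div: x = -2 or 4.

Answer: x ∈ {-2, 4}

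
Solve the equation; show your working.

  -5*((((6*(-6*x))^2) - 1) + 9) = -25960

Step 1. [-5*((((6*(-6*x))^2) - 1) + 9) = -25960] -5·(inner) — divide through by -5 ⇒ div: (((6*(-6*x))^2) - 1) + 9 = 5192.
Step 2. [(((6*(-6*x))^2) - 1) + 9 = 5192] 9 comes off first (subtract 9). So sub: ((6*(-6*x))^2) - 1 = 5183.
Step 3. [((6*(-6*x))^2) - 1 = 5183] 1 comes off first (add 1), so sub: (6*(-6*x))^2 = 5184.
Step 4. [(6*(-6*x))^2 = 5184] 5184 ≥ 0, LHS is (·)² — take ±√ ⇒ sqrt: 6*(-6*x) = 72 or -72.
Step 5. [6*(-6*x) = 72 or -72] leading coefficient 6: divide by 6. So div: -6*x = 12 or -12.
Step 6. [-6*x = 12 or -12] -6·(inner) — divide through by -6 ⇒ div: x = -2 or 2.

Answer: x ∈ {-2, 2}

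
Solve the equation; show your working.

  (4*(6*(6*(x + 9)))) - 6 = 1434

Step 1. [(4*(6*(6*(x + 9)))) - 6 = 1434] -6 is outermost — add 6 both sides. So sub: 4*(6*(6*(x + 9))) = 1440.
Step 2. [4*(6*(6*(x + 9))) = 1440] 4 out front; divide by 4. So div: 6*(6*(x + 9)) = 360.
Step 3. [6*(6*(x + 9)) = 360] leading coefficient 6: divide by 6. So div: 6*(x + 9) = 60.
Step 4. [6*(x + 9) = 60] divide by the outer 6, so div: x + 9 = 10.
Step 5. [x + 9 = 10] the outer +9 inverts by subtracting 9 ⇒ sub: x = 1.

Answer: x ∈ {1}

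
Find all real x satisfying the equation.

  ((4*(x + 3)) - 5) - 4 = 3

Step 1. [((4*(x + 3)) - 5) - 4 = 3] peel the -4: add 4 from each side ⇒ sub: (4*(x + 3)) - 5 = 7.
Step 2. [(4*(x + 3)) - 5 = 7] -5 is outermost — add 5 both sides ⇒ sub: 4*(x + 3) = 12.
Step 3. [4*(x + 3) = 12] leading coefficient 4: divide by 4. So div: x + 3 = 3.
Step 4. [x + 3 = 3] subtract 3: x sits inside (… + 3). So sub: x = 0.

Answer: x ∈ {0}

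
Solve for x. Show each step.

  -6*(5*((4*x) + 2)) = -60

Step 1. [-6*(5*((4*x) + 2)) = -60] leading coefficient -6: divide by -6. So div: 5*((4*x) + 2) = 10.
Step 2. [5*((4*x) + 2) = 10] divide by the outer 5, so div: (4*x) + 2 = 2.
Step 3. [(4*x) + 2 = 2] 2 comes off first (subtract 2) ⇒ sub: 4*x = 0.
Step 4. [4*x = 0] 4 out front; divide by 4. So div: x = 0.

Answer: x ∈ {0}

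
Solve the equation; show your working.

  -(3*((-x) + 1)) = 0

Step 1. [-(3*((-x) + 1)) = 0] flip signs both sides, so neg: 3*((-x) + 1) = 0.
Step 2. [3*((-x) + 1) = 0] divide by the outer 3. So div: (-x) + 1 = 0.
Step 3. [(-x) + 1 = 0] subtract 1: x sits inside (… + 1) ⇒ sub: -x = -1.
Step 4. [-x = -1] flip signs both sides ⇒ neg: x = 1.

Answer: x ∈ {1}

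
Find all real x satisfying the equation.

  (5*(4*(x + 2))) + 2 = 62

Step 1. [(5*(4*(x + 2))) + 2 = 62] +2 is outermost — subtract 2 both sides. So sub: 5*(4*(x + 2)) = 60.
Step 2. [5*(4*(x + 2)) = 60] divide by the outer 5. So div: 4*(x + 2) = 12.
Step 3. [4*(x + 2) = 12] 4 out front; divide by 4. So div: x + 2 = 3.
Step 4. [x + 2 = 3] the outer +2 inverts by subtracting 2 ⇒ sub: x = 1.

Answer: x ∈ {1}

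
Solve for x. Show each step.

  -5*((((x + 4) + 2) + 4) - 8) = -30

Step 1. [-5*((((x + 4) + 2) + 4) - 8) = -30] leading coefficient -5: divide by -5 ⇒ div: (((x + 4) + 2) + 4) - 8 = 6.
Step 2. [(((x + 4) + 2) + 4) - 8 = 6] add 8: x sits inside (… - 8), so sub: ((x + 4) + 2) + 4 = 14.
Step 3. [((x + 4) + 2) + 4 = 14] the outer +4 inverts by subtracting 4 ⇒ sub: (x + 4) + 2 = 10.
Step 4. [(x + 4) + 2 = 10] +2 is outermost — subtract 2 both sides, so sub: x + 4 = 8.
Step 5. [x + 4 = 8] peel the +4: subtract 4 from each side. So sub: x = 4.

Answer: x ∈ {4}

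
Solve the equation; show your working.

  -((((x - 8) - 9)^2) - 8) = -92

Step 1. [-((((x - 8) - 9)^2) - 8) = -92] leading − — multiply by −1 ⇒ neg: (((x - 8) - 9)^2) - 8 = 92.
Step 2. [(((x - 8) - 9)^2) - 8 = 92] -8 is outermost — add 8 both sides. So sub: ((x - 8) - 9)^2 = 100.
Step 3. [((x - 8) - 9)^2 = 100] LHS squared, RHS 100 ≥ 0: apply √ (±) ⇒ sqrt: (x - 8) - 9 = 10 or -10.
Step 4. [(x - 8) - 9 = 10 or -10] peel the -9: add 9 from each side. So sub: x - 8 = 19 or -1.
Step 5. [x - 8 = 19 or -1] 8 comes off first (add 8). So sub: x = 27 or 7.

Answer: x ∈ {7, 27}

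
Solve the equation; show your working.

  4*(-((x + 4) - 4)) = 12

Step 1. [4*(-((x + 4) - 4)) = 12] leading coefficient 4: divide by 4. So div: -((x + 4) - 4) = 3.
Step 2. [-((x + 4) - 4) = 3] flip signs both sides. So neg: (x + 4) - 4 = -3.
Step 3. [(x + 4) - 4 = -3] add 4: x sits inside (… - 4). So sub: x + 4 = 1.
Step 4. [x + 4 = 1] subtract 4: x sits inside (… + 4), so sub: x = -3.

Answer: x ∈ {-3}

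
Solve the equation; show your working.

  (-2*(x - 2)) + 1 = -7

Step 1. [(-2*(x - 2)) + 1 = -7] peel the +1: subtract 1 from each side, so sub: -2*(x - 2) = -8.
Step 2. [-2*(x - 2) = -8] LHS = -2·(…); ÷-2 both sides ⇒ div: x - 2 = 4.
Step 3. [x - 2 = 4] -2 is outermost — add 2 both sides. So sub: x = 6.

Answer: x ∈ {6}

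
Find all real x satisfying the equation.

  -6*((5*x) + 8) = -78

Step 1. [-6*((5*x) + 8) = -78] -6 out front; divide by -6, so div: (5*x) + 8 = 13.
Step 2. [(5*x) + 8 = 13] 8 comes off first (subtract 8), so sub: 5*x = 5.
Step 3. [5*x = 5] divide by the outer 5. So div: x = 1.

Answer: x ∈ {1}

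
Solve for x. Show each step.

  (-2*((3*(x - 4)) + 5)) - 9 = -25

Step 1. [(-2*((3*(x - 4)) + 5)) - 9 = -25] add 9: x sits inside (… - 9), so sub: -2*((3*(x - 4)) + 5) = -16.
Step 2. [-2*((3*(x - 4)) + 5) = -16] -2 out front; divide by -2, so div: (3*(x - 4)) + 5 = 8.
Step 3. [(3*(x - 4)) + 5 = 8] +5 is outermost — subtract 5 both sides, so sub: 3*(x - 4) = 3.
Step 4. [3*(x - 4) = 3] 3 out front; divide by 3 ⇒ div: x - 4 = 1.
Step 5. [x - 4 = 1] -4 is outermost — add 4 both sides. So sub: x = 5.

Answer: x ∈ {5}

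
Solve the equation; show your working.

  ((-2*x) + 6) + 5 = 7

Step 1. [((-2*x) + 6) + 5 = 7] subtract 5: x sits inside (… + 5) ⇒ sub: (-2*x) + 6 = 2.
Step 2. [(-2*x) + 6 = 2] common factor -2 (LHS and 2) — divide through, so factor: x - 3 = -1.
Step 3. [x - 3 = -1] -3 is outermost — add 3 both sides. So sub: x = 2.

Answer: x ∈ {2}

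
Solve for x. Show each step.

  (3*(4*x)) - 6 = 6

Step 1. [(3*(4*x)) - 6 = 6] 3 divides every term; factor it out. So factor: (4*x) - 2 = 2.
Step 2. [(4*x) - 2 = 2] peel the -2: add 2 from each side ⇒ sub: 4*x = 4.
Step 3. [4*x = 4] divide by the outer 4. So div: x = 1.

Answer: x ∈ {1}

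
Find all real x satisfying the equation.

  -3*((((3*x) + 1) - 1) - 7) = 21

Step 1. [-3*((((3*x) + 1) - 1) - 7) = 21] -3·(inner) — divide through by -3. So div: (((3*x) + 1) - 1) - 7 = -7.
Step 2. [(((3*x) + 1) - 1) - 7 = -7] peel the -7: add 7 from each side ⇒ sub: ((3*x) + 1) - 1 = 0.
Step 3. [((3*x) + 1) - 1 = 0] add 1: x sits inside (… - 1). So sub: (3*x) + 1 = 1.
Step 4. [(3*x) + 1 = 1] +1 is outermost — subtract 1 both sides, so sub: 3*x = 0.
Step 5. [3*x = 0] 3 out front; divide by 3. So div: x = 0.

Answer: x ∈ {0}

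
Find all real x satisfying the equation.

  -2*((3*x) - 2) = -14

Step 1. [-2*((3*x) - 2) = -14] -2·(inner) — divide through by -2, so div: (3*x) - 2 = 7.
Step 2. [(3*x) - 2 = 7] peel the -2: add 2 from each side. So sub: 3*x = 9.
Step 3. [3*x = 9] leading coefficient 3: divide by 3, so div: x = 3.

Answer: x ∈ {3}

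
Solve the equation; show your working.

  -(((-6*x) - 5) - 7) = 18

Step 1. [-(((-6*x) - 5) - 7) = 18] LHS negated; negate both sides. So neg: ((-6*x) - 5) - 7 = -18.
Step 2. [((-6*x) - 5) - 7 = -18] 7 comes off first (add 7), so sub: (-6*x) - 5 = -11.
Step 3. [(-6*x) - 5 = -11] peel the -5: add 5 from each side ⇒ sub: -6*x = -6.
Step 4. [-6*x = -6] leading coefficient -6: divide by -6, so div: x = 1.

Answer: x ∈ {1}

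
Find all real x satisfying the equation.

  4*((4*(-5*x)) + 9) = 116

Step 1. [4*((4*(-5*x)) + 9) = 116] divide by the outer 4 ⇒ div: (4*(-5*x)) + 9 = 29.
Step 2. [(4*(-5*x)) + 9 = 29] 9 comes off first (subtract 9). So sub: 4*(-5*x) = 20.
Step 3. [4*(-5*x) = 20] LHS = 4·(…); ÷4 both sides ⇒ div: -5*x = 5.
Step 4. [-5*x = 5] -5·(inner) — divide through by -5. So div: x = -1.

Answer: x ∈ {-1}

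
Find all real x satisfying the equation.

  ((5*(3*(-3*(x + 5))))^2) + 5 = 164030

Step 1. [((5*(3*(-3*(x + 5))))^2) + 5 = 164030] the outer +5 inverts by subtracting 5. So sub: (5*(3*(-3*(x + 5))))^2 = 164025.
Step 2. [(5*(3*(-3*(x + 5))))^2 = 164025] √ both sides: 164025 ≥ 0 gives two branches, so sqrt: 5*(3*(-3*(x + 5))) = 405 or -405.
Step 3. [5*(3*(-3*(x + 5))) = 405 or -405] LHS = 5·(…); ÷5 both sides. So div: 3*(-3*(x + 5)) = 81 or -81.
Step 4. [3*(-3*(x + 5)) = 81 or -81] 3 out front; divide by 3 ⇒ div: -3*(x + 5) = 27 or -27.
Step 5. [-3*(x + 5) = 27 or -27] -3·(inner) — divide through by -3, so div: x + 5 = -9 or 9.
Step 6. [x + 5 = -9 or 9] +5 is outermost — subtract 5 both sides ⇒ sub: x = -14 or 4.

Answer: x ∈ {-14, 4}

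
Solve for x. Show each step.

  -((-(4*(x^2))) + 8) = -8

Step 1. [-((-(4*(x^2))) + 8) = -8] LHS negated; negate both sides. So neg: (-(4*(x^2))) + 8 = 8.
Step 2. [(-(4*(x^2))) + 8 = 8] subtract 8: x sits inside (… + 8), so sub: -(4*(x^2)) = 0.
Step 3. [-(4*(x^2)) = 0] LHS negated; negate both sides, so neg: 4*(x^2) = 0.
Step 4. [4*(x^2) = 0] divide by the outer 4, so div: x^2 = 0.
Step 5. [x^2 = 0] LHS squared, RHS 0 ≥ 0: apply √ (±). So sqrt: x = 0.

Answer: x ∈ {0}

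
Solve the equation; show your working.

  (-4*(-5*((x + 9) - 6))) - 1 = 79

Step 1. [(-4*(-5*((x + 9) - 6))) - 1 = 79] peel the -1: add 1 from each side. So sub: -4*(-5*((x + 9) - 6)) = 80.
Step 2. [-4*(-5*((x + 9) - 6)) = 80] leading coefficient -4: divide by -4, so div: -5*((x + 9) - 6) = -20.
Step 3. [-5*((x + 9) - 6) = -20] divide by the outer -5, so div: (x + 9) - 6 = 4.
Step 4. [(x + 9) - 6 = 4] add 6: x sits inside (… - 6) ⇒ sub: x + 9 = 10.
Step 5. [x + 9 = 10] the outer +9 inverts by subtracting 9. So sub: x = 1.

Answer: x ∈ {1}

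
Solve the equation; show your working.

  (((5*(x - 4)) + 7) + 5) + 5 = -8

Step 1. [(((5*(x - 4)) + 7) + 5) + 5 = -8] the outer +5 inverts by subtracting 5, so sub: ((5*(x - 4)) + 7) + 5 = -13.
Step 2. [((5*(x - 4)) + 7) + 5 = -13] the outer +5 inverts by subtracting 5. So sub: (5*(x - 4)) + 7 = -18.
Step 3. [(5*(x - 4)) + 7 = -18] the outer +7 inverts by subtracting 7 ⇒ sub: 5*(x - 4) = -25.
Step 4. [5*(x - 4) = -25] divide by the outer 5 ⇒ div: x - 4 = -5.
Step 5. [x - 4 = -5] the outer -4 inverts by adding 4. So sub: x = -1.

Answer: x ∈ {-1}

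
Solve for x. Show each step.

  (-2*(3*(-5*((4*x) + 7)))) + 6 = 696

Step 1. [(-2*(3*(-5*((4*x) + 7)))) + 6 = 696] -2 | LHS and -2 | 696: pull -2 out, so factor: (3*(-5*((4*x) + 7))) - 3 = -348.
Step 2. [(3*(-5*((4*x) + 7))) - 3 = -348] 3 | LHS and 3 | -348: pull 3 out ⇒ factor: (-5*((4*x) + 7)) - 1 = -116.
Step 3. [(-5*((4*x) + 7)) - 1 = -116] peel the -1: add 1 from each side ⇒ sub: -5*((4*x) + 7) = -115.
Step 4. [-5*((4*x) + 7) = -115] -5 out front; divide by -5 ⇒ div: (4*x) + 7 = 23.
Step 5. [(4*x) + 7 = 23] 7 comes off first (subtract 7), so sub: 4*x = 16.
Step 6. [4*x = 16] LHS = 4·(…); ÷4 both sides ⇒ div: x = 4.

Answer: x ∈ {4}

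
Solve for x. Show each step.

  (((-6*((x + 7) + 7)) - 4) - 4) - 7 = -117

Step 1. [(((-6*((x + 7) + 7)) - 4) - 4) - 7 = -117] add 7: x sits inside (… - 7), so sub: ((-6*((x + 7) + 7)) - 4) - 4 = -110.
Step 2. [((-6*((x + 7) + 7)) - 4) - 4 = -110] -4 is outermost — add 4 both sides ⇒ sub: (-6*((x + 7) + 7)) - 4 = -106.
Step 3. [(-6*((x + 7) + 7)) - 4 = -106] 4 comes off first (add 4). So sub: -6*((x + 7) + 7) = -102.
Step 4. [-6*((x + 7) + 7) = -102] -6 out front; divide by -6 ⇒ div: (x + 7) + 7 = 17.
Step 5. [(x + 7) + 7 = 17] 7 comes off first (subtract 7). So sub: x + 7 = 10.
Step 6. [x + 7 = 10] subtract 7: x sits inside (… + 7). So sub: x = 3.

Answer: x ∈ {3}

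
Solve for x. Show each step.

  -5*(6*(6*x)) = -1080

Step 1. [-5*(6*(6*x)) = -1080] LHS = -5·(…); ÷-5 both sides, so div: 6*(6*x) = 216.
Step 2. [6*(6*x) = 216] leading coefficient 6: divide by 6, so div: 6*x = 36.
Step 3. [6*x = 36] leading coefficient 6: divide by 6. So div: x = 6.

Answer: x ∈ {6}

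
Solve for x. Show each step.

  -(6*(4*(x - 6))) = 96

Step 1. [-(6*(4*(x - 6))) = 96] leading − — multiply by −1. So neg: 6*(4*(x - 6)) = -96.
Step 2. [6*(4*(x - 6)) = -96] 6 out front; divide by 6. So div: 4*(x - 6) = -16.
Step 3. [4*(x - 6) = -16] leading coefficient 4: divide by 4. So div: x - 6 = -4.
Step 4. [x - 6 = -4] add 6: x sits inside (… - 6). So sub: x = 2.

Answer: x ∈ {2}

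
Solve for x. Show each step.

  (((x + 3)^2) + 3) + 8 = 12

Step 1. [(((x + 3)^2) + 3) + 8 = 12] the outer +8 inverts by subtracting 8, so sub: ((x + 3)^2) + 3 = 4.
Step 2. [((x + 3)^2) + 3 = 4] the outer +3 inverts by subtracting 3 ⇒ sub: (x + 3)^2 = 1.
Step 3. [(x + 3)^2 = 1] 1 ≥ 0, LHS is (·)² — take ±√ ⇒ sqrt: x + 3 = 1 or -1.
Step 4. [x + 3 = 1 or -1] subtract 3: x sits inside (… + 3) ⇒ sub: x = -2 or -4.

Answer: x ∈ {-4, -2}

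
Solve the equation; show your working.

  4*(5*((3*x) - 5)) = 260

Step 1. [4*(5*((3*x) - 5)) = 260] leading coefficient 4: divide by 4 ⇒ div: 5*((3*x) - 5) = 65.
Step 2. [5*((3*x) - 5) = 65] LHS = 5·(…); ÷5 both sides. So div: (3*x) - 5 = 13.
Step 3. [(3*x) - 5 = 13] add 5: x sits inside (… - 5), so sub: 3*x = 18.
Step 4. [3*x = 18] LHS = 3·(…); ÷3 both sides. So div: x = 6.

Answer: x ∈ {6}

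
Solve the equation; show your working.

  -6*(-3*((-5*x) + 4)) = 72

Step 1. [-6*(-3*((-5*x) + 4)) = 72] LHS = -6·(…); ÷-6 both sides ⇒ div: -3*((-5*x) + 4) = -12.
Step 2. [-3*((-5*x) + 4) = -12] leading coefficient -3: divide by -3, so div: (-5*x) + 4 = 4.
Step 3. [(-5*x) + 4 = 4] 4 comes off first (subtract 4). So sub: -5*x = 0.
Step 4. [-5*x = 0] leading coefficient -5: divide by -5. So div: x = 0.

Answer: x ∈ {0}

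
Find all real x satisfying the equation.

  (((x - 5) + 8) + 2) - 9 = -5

Step 1. [(((x - 5) + 8) + 2) - 9 = -5] add 9: x sits inside (… - 9) ⇒ sub: ((x - 5) + 8) + 2 = 4.
Step 2. [((x - 5) + 8) + 2 = 4] 2 comes off first (subtract 2). So sub: (x - 5) + 8 = 2.
Step 3. [(x - 5) + 8 = 2] +8 is outermost — subtract 8 both sides. So sub: x - 5 = -6.
Step 4. [x - 5 = -6] the outer -5 inverts by adding 5. So sub: x = -1.

Answer: x ∈ {-1}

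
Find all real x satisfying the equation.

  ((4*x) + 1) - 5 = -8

Step 1. [((4*x) + 1) - 5 = -8] the outer -5 inverts by adding 5, so sub: (4*x) + 1 = -3.
Step 2. [(4*x) + 1 = -3] peel the +1: subtract 1 from each side, so sub: 4*x = -4.
Step 3. [4*x = -4] LHS = 4·(…); ÷4 both sides. So div: x = -1.

Answer: x ∈ {-1}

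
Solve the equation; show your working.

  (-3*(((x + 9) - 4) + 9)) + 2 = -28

Step 1. [(-3*(((x + 9) - 4) + 9)) + 2 = -28] peel the +2: subtract 2 from each side, so sub: -3*(((x + 9) - 4) + 9) = -30.
Step 2. [-3*(((x + 9) - 4) + 9) = -30] -3 out front; divide by -3, so div: ((x + 9) - 4) + 9 = 10.
Step 3. [((x + 9) - 4) + 9 = 10] the outer +9 inverts by subtracting 9 ⇒ sub: (x + 9) - 4 = 1.
Step 4. [(x + 9) - 4 = 1] peel the -4: add 4 from each side. So sub: x + 9 = 5.
Step 5. [x + 9 = 5] +9 is outermost — subtract 9 both sides, so sub: x = -4.

Answer: x ∈ {-4}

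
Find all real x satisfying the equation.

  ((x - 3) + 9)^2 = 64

Step 1. [((x - 3) + 9)^2 = 64] 64 ≥ 0, LHS is (·)² — take ±√. So sqrt: (x - 3) + 9 = 8 or -8.
Step 2. [(x - 3) + 9 = 8 or -8] peel the +9: subtract 9 from each side, so sub: x - 3 = -1 or -17.
Step 3. [x - 3 = -1 or -17] the outer -3 inverts by adding 3 ⇒ sub: x = 2 or -14.

Answer: x ∈ {-14, 2}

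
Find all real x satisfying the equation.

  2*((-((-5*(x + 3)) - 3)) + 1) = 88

Step 1. [2*((-((-5*(x + 3)) - 3)) + 1) = 88] divide by the outer 2 ⇒ div: (-((-5*(x + 3)) - 3)) + 1 = 44.
Step 2. [(-((-5*(x + 3)) - 3)) + 1 = 44] the outer +1 inverts by subtracting 1. So sub: -((-5*(x + 3)) - 3) = 43.
Step 3. [-((-5*(x + 3)) - 3) = 43] flip signs both sides ⇒ neg: (-5*(x + 3)) - 3 = -43.
Step 4. [(-5*(x + 3)) - 3 = -43] 3 comes off first (add 3) ⇒ sub: -5*(x + 3) = -40.
Step 5. [-5*(x + 3) = -40] -5 out front; divide by -5 ⇒ div: x + 3 = 8.
Step 6. [x + 3 = 8] 3 comes off first (subtract 3) ⇒ sub: x = 5.

Answer: x ∈ {5}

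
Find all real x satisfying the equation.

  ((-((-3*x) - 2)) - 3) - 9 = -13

Step 1. [((-((-3*x) - 2)) - 3) - 9 = -13] -9 is outermost — add 9 both sides ⇒ sub: (-((-3*x) - 2)) - 3 = -4.
Step 2. [(-((-3*x) - 2)) - 3 = -4] add 3: x sits inside (… - 3), so sub: -((-3*x) - 2) = -1.
Step 3. [-((-3*x) - 2) = -1] flip signs both sides ⇒ neg: (-3*x) - 2 = 1.
Step 4. [(-3*x) - 2 = 1] the outer -2 inverts by adding 2, so sub: -3*x = 3.
Step 5. [-3*x = 3] -3 out front; divide by -3. So div: x = -1.

Answer: x ∈ {-1}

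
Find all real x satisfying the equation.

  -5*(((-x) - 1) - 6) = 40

Step 1. [-5*(((-x) - 1) - 6) = 40] -5·(inner) — divide through by -5 ⇒ div: ((-x) - 1) - 6 = -8.
Step 2. [((-x) - 1) - 6 = -8] the outer -6 inverts by adding 6 ⇒ sub: (-x) - 1 = -2.
Step 3. [(-x) - 1 = -2] 1 comes off first (add 1). So sub: -x = -1.
Step 4. [-x = -1] flip signs both sides ⇒ neg: x = 1.

Answer: x ∈ {1}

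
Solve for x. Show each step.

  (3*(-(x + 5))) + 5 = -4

Step 1. [(3*(-(x + 5))) + 5 = -4] subtract 5: x sits inside (… + 5), so sub: 3*(-(x + 5)) = -9.
Step 2. [3*(-(x + 5)) = -9] leading coefficient 3: divide by 3, so div: -(x + 5) = -3.
Step 3. [-(x + 5) = -3] flip signs both sides, so neg: x + 5 = 3.
Step 4. [x + 5 = 3] subtract 5: x sits inside (… + 5), so sub: x = -2.

Answer: x ∈ {-2}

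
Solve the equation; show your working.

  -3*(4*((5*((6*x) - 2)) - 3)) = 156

Step 1. [-3*(4*((5*((6*x) - 2)) - 3)) = 156] LHS = -3·(…); ÷-3 both sides ⇒ div: 4*((5*((6*x) - 2)) - 3) = -52.
Step 2. [4*((5*((6*x) - 2)) - 3) = -52] leading coefficient 4: divide by 4. So div: (5*((6*x) - 2)) - 3 = -13.
Step 3. [(5*((6*x) - 2)) - 3 = -13] peel the -3: add 3 from each side, so sub: 5*((6*x) - 2) = -10.
Step 4. [5*((6*x) - 2) = -10] LHS = 5·(…); ÷5 both sides, so div: (6*x) - 2 = -2.
Step 5. [(6*x) - 2 = -2] peel the -2: add 2 from each side. So sub: 6*x = 0.
Step 6. [6*x = 0] divide by the outer 6 ⇒ div: x = 0.

Answer: x ∈ {0}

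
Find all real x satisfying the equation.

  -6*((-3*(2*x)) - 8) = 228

Step 1. [-6*((-3*(2*x)) - 8) = 228] divide by the outer -6, so div: (-3*(2*x)) - 8 = -38.
Step 2. [(-3*(2*x)) - 8 = -38] -8 is outermost — add 8 both sides. So sub: -3*(2*x) = -30.
Step 3. [-3*(2*x) = -30] leading coefficient -3: divide by -3. So div: 2*x = 10.
Step 4. [2*x = 10] LHS = 2·(…); ÷2 both sides ⇒ div: x = 5.

Answer: x ∈ {5}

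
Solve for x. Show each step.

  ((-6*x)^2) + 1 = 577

Step 1. [((-6*x)^2) + 1 = 577] subtract 1: x sits inside (… + 1). So sub: (-6*x)^2 = 576.
Step 2. [(-6*x)^2 = 576] 576 ≥ 0, LHS is (·)² — take ±√ ⇒ sqrt: -6*x = 24 or -24.
Step 3. [-6*x = 24 or -24] divide by the outer -6, so div: x = -4 or 4.

Answer: x ∈ {-4, 4}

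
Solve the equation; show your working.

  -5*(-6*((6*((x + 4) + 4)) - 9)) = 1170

Step 1. [-5*(-6*((6*((x + 4) + 4)) - 9)) = 1170] LHS = -5·(…); ÷-5 both sides, so div: -6*((6*((x + 4) + 4)) - 9) = -234.
Step 2. [-6*((6*((x + 4) + 4)) - 9) = -234] divide by the outer -6. So div: (6*((x + 4) + 4)) - 9 = 39.
Step 3. [(6*((x + 4) + 4)) - 9 = 39] 9 comes off first (add 9) ⇒ sub: 6*((x + 4) + 4) = 48.
Step 4. [6*((x + 4) + 4) = 48] 6 out front; divide by 6. So div: (x + 4) + 4 = 8.
Step 5. [(x + 4) + 4 = 8] +4 is outermost — subtract 4 both sides ⇒ sub: x + 4 = 4.
Step 6. [x + 4 = 4] 4 comes off first (subtract 4), so sub: x = 0.

Answer: x ∈ {0}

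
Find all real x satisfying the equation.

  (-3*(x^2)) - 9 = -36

Step 1. [(-3*(x^2)) - 9 = -36] peel the -9: add 9 from each side, so sub: -3*(x^2) = -27.
Step 2. [-3*(x^2) = -27] -3·(inner) — divide through by -3. So div: x^2 = 9.
Step 3. [x^2 = 9] LHS squared, RHS 9 ≥ 0: apply √ (±), so sqrt: x = 3 or -3.

Answer: x ∈ {-3, 3}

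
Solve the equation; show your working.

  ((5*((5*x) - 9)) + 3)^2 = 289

Step 1. [((5*((5*x) - 9)) + 3)^2 = 289] √ both sides: 289 ≥ 0 gives two branches ⇒ sqrt: (5*((5*x) - 9)) + 3 = 17 or -17.
Step 2. [(5*((5*x) - 9)) + 3 = 17 or -17] 3 comes off first (subtract 3), so sub: 5*((5*x) - 9) = 14 or -20.
Step 3. [5*((5*x) - 9) = 14 or -20] LHS = 5·(…); ÷5 both sides. So div: (5*x) - 9 = 14/5 or -4.
Step 4. [(5*x) - 9 = 14/5 or -4] 9 comes off first (add 9). So sub: 5*x = 59/5 or 5.
Step 5. [5*x = 59/5 or 5] 5 out front; divide by 5. So div: x = 59/25 or 1.

Answer: x ∈ {1, 59/25}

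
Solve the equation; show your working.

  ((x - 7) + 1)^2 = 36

Step 1. [((x - 7) + 1)^2 = 36] LHS squared, RHS 36 ≥ 0: apply √ (±). So sqrt: (x - 7) + 1 = 6 or -6.
Step 2. [(x - 7) + 1 = 6 or -6] peel the +1: subtract 1 from each side. So sub: x - 7 = 5 or -7.
Step 3. [x - 7 = 5 or -7] add 7: x sits inside (… - 7), so sub: x = 12 or 0.

Answer: x ∈ {0, 12}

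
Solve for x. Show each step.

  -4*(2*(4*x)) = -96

Step 1. [-4*(2*(4*x)) = -96] LHS = -4·(…); ÷-4 both sides. So div: 2*(4*x) = 24.
Step 2. [2*(4*x) = 24] LHS = 2·(…); ÷2 both sides. So div: 4*x = 12.
Step 3. [4*x = 12] 4 out front; divide by 4 ⇒ div: x = 3.

Answer: x ∈ {3}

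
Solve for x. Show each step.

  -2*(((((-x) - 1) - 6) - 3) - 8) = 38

Step 1. [-2*(((((-x) - 1) - 6) - 3) - 8) = 38] -2 out front; divide by -2, so div: ((((-x) - 1) - 6) - 3) - 8 = -19.
Step 2. [((((-x) - 1) - 6) - 3) - 8 = -19] peel the -8: add 8 from each side. So sub: (((-x) - 1) - 6) - 3 = -11.
Step 3. [(((-x) - 1) - 6) - 3 = -11] the outer -3 inverts by adding 3 ⇒ sub: ((-x) - 1) - 6 = -8.
Step 4. [((-x) - 1) - 6 = -8] the outer -6 inverts by adding 6 ⇒ sub: (-x) - 1 = -2.
Step 5. [(-x) - 1 = -2] 1 comes off first (add 1) ⇒ sub: -x = -1.
Step 6. [-x = -1] flip signs both sides, so neg: x = 1.

Answer: x ∈ {1}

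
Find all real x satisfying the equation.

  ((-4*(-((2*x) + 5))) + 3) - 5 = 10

Step 1. [((-4*(-((2*x) + 5))) + 3) - 5 = 10] 5 comes off first (add 5) ⇒ sub: (-4*(-((2*x) + 5))) + 3 = 15.
Step 2. [(-4*(-((2*x) + 5))) + 3 = 15] +3 is outermost — subtract 3 both sides ⇒ sub: -4*(-((2*x) + 5)) = 12.
Step 3. [-4*(-((2*x) + 5)) = 12] LHS = -4·(…); ÷-4 both sides, so div: -((2*x) + 5) = -3.
Step 4. [-((2*x) + 5) = -3] flip signs both sides ⇒ neg: (2*x) + 5 = 3.
Step 5. [(2*x) + 5 = 3] peel the +5: subtract 5 from each side, so sub: 2*x = -2.
Step 6. [2*x = -2] LHS = 2·(…); ÷2 both sides ⇒ div: x = -1.

Answer: x ∈ {-1}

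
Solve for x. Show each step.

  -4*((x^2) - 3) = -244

Step 1. [-4*((x^2) - 3) = -244] leading coefficient -4: divide by -4, so div: (x^2) - 3 = 61.
Step 2. [(x^2) - 3 = 61] 3 comes off first (add 3), so sub: x^2 = 64.
Step 3. [x^2 = 64] 64 ≥ 0, LHS is (·)² — take ±√, so sqrt: x = 8 or -8.

Answer: x ∈ {-8, 8}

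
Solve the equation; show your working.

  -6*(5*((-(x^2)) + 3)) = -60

Step 1. [-6*(5*((-(x^2)) + 3)) = -60] -6·(inner) — divide through by -6 ⇒ div: 5*((-(x^2)) + 3) = 10.
Step 2. [5*((-(x^2)) + 3) = 10] divide by the outer 5. So div: (-(x^2)) + 3 = 2.
Step 3. [(-(x^2)) + 3 = 2] subtract 3: x sits inside (… + 3). So sub: -(x^2) = -1.
Step 4. [-(x^2) = -1] leading − — multiply by −1. So neg: x^2 = 1.
Step 5. [x^2 = 1] √ both sides: 1 ≥ 0 gives two branches, so sqrt: x = 1 or -1.

Answer: x ∈ {-1, 1}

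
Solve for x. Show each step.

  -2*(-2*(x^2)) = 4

Step 1. [-2*(-2*(x^2)) = 4] leading coefficient -2: divide by -2, so div: -2*(x^2) = -2.
Step 2. [-2*(x^2) = -2] -2 out front; divide by -2. So div: x^2 = 1.
Step 3. [x^2 = 1] √ both sides: 1 ≥ 0 gives two branches ⇒ sqrt: x = 1 or -1.

Answer: x ∈ {-1, 1}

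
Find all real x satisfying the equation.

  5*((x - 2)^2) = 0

Step 1. [5*((x - 2)^2) = 0] LHS = 5·(…); ÷5 both sides, so div: (x - 2)^2 = 0.
Step 2. [(x - 2)^2 = 0] √ both sides: 0 ≥ 0 gives two branches. So sqrt: x - 2 = 0.
Step 3. [x - 2 = 0] 2 comes off first (add 2) ⇒ sub: x = 2.

Answer: x ∈ {2}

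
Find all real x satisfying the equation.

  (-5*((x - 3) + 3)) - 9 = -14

Step 1. [(-5*((x - 3) + 3)) - 9 = -14] peel the -9: add 9 from each side, so sub: -5*((x - 3) + 3) = -5.
Step 2. [-5*((x - 3) + 3) = -5] LHS = -5·(…); ÷-5 both sides ⇒ div: (x - 3) + 3 = 1.
Step 3. [(x - 3) + 3 = 1] 3 comes off first (subtract 3), so sub: x - 3 = -2.
Step 4. [x - 3 = -2] the outer -3 inverts by adding 3. So sub: x = 1.

Answer: x ∈ {1}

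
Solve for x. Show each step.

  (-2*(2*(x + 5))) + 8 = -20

Step 1. [(-2*(2*(x + 5))) + 8 = -20] -2 divides every term; factor it out ⇒ factor: (2*(x + 5)) - 4 = 10.
Step 2. [(2*(x + 5)) - 4 = 10] common factor 2 (LHS and 10) — divide through, so factor: (x + 5) - 2 = 5.
Step 3. [(x + 5) - 2 = 5] add 2: x sits inside (… - 2). So sub: x + 5 = 7.
Step 4. [x + 5 = 7] subtract 5: x sits inside (… + 5). So sub: x = 2.

Answer: x ∈ {2}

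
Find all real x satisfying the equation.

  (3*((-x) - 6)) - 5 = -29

Step 1. [(3*((-x) - 6)) - 5 = -29] add 5: x sits inside (… - 5). So sub: 3*((-x) - 6) = -24.
Step 2. [3*((-x) - 6) = -24] 3·(inner) — divide through by 3. So div: (-x) - 6 = -8.
Step 3. [(-x) - 6 = -8] peel the -6: add 6 from each side, so sub: -x = -2.
Step 4. [-x = -2] flip signs both sides, so neg: x = 2.

Answer: x ∈ {2}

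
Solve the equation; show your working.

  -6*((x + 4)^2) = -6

Step 1. [-6*((x + 4)^2) = -6] -6·(inner) — divide through by -6 ⇒ div: (x + 4)^2 = 1.
Step 2. [(x + 4)^2 = 1] √ both sides: 1 ≥ 0 gives two branches. So sqrt: x + 4 = 1 or -1.
Step 3. [x + 4 = 1 or -1] subtract 4: x sits inside (… + 4). So sub: x = -3 or -5.

Answer: x ∈ {-5, -3}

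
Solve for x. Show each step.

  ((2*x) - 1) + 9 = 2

Step 1. [((2*x) - 1) + 9 = 2] peel the +9: subtract 9 from each side ⇒ sub: (2*x) - 1 = -7.
Step 2. [(2*x) - 1 = -7] the outer -1 inverts by adding 1. So sub: 2*x = -6.
Step 3. [2*x = -6] LHS = 2·(…); ÷2 both sides, so div: x = -3.

Answer: x ∈ {-3}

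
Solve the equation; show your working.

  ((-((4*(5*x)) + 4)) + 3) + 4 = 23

Step 1. [((-((4*(5*x)) + 4)) + 3) + 4 = 23] 4 comes off first (subtract 4). So sub: (-((4*(5*x)) + 4)) + 3 = 19.
Step 2. [(-((4*(5*x)) + 4)) + 3 = 19] +3 is outermost — subtract 3 both sides. So sub: -((4*(5*x)) + 4) = 16.
Step 3. [-((4*(5*x)) + 4) = 16] LHS negated; negate both sides. So neg: (4*(5*x)) + 4 = -16.
Step 4. [(4*(5*x)) + 4 = -16] 4 divides every term; factor it out ⇒ factor: (5*x) + 1 = -4.
Step 5. [(5*x) + 1 = -4] 1 comes off first (subtract 1). So sub: 5*x = -5.
Step 6. [5*x = -5] 5 out front; divide by 5. So div: x = -1.

Answer: x ∈ {-1}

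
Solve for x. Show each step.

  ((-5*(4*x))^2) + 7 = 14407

Step 1. [((-5*(4*x))^2) + 7 = 14407] 7 comes off first (subtract 7). So sub: (-5*(4*x))^2 = 14400.
Step 2. [(-5*(4*x))^2 = 14400] √ both sides: 14400 ≥ 0 gives two branches. So sqrt: -5*(4*x) = 120 or -120.
Step 3. [-5*(4*x) = 120 or -120] LHS = -5·(…); ÷-5 both sides. So div: 4*x = -24 or 24.
Step 4. [4*x = -24 or 24] 4·(inner) — divide through by 4. So div: x = -6 or 6.

Answer: x ∈ {-6, 6}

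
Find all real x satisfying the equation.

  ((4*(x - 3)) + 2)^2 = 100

Step 1. [((4*(x - 3)) + 2)^2 = 100] √ both sides: 100 ≥ 0 gives two branches, so sqrt: (4*(x - 3)) + 2 = 10 or -10.
Step 2. [(4*(x - 3)) + 2 = 10 or -10] peel the +2: subtract 2 from each side, so sub: 4*(x - 3) = 8 or -12.
Step 3. [4*(x - 3) = 8 or -12] LHS = 4·(…); ÷4 both sides. So div: x - 3 = 2 or -3.
Step 4. [x - 3 = 2 or -3] peel the -3: add 3 from each side. So sub: x = 5 or 0.

Answer: x ∈ {0, 5}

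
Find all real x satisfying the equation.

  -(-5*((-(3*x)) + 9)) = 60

Step 1. [-(-5*((-(3*x)) + 9)) = 60] flip signs both sides. So neg: -5*((-(3*x)) + 9) = -60.
Step 2. [-5*((-(3*x)) + 9) = -60] leading coefficient -5: divide by -5 ⇒ div: (-(3*x)) + 9 = 12.
Step 3. [(-(3*x)) + 9 = 12] subtract 9: x sits inside (… + 9) ⇒ sub: -(3*x) = 3.
Step 4. [-(3*x) = 3] flip signs both sides ⇒ neg: 3*x = -3.
Step 5. [3*x = -3] 3·(inner) — divide through by 3 ⇒ div: x = -1.

Answer: x ∈ {-1}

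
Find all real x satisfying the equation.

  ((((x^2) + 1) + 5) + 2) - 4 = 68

Step 1. [((((x^2) + 1) + 5) + 2) - 4 = 68] the outer -4 inverts by adding 4, so sub: (((x^2) + 1) + 5) + 2 = 72.
Step 2. [(((x^2) + 1) + 5) + 2 = 72] peel the +2: subtract 2 from each side. So sub: ((x^2) + 1) + 5 = 70.
Step 3. [((x^2) + 1) + 5 = 70] +5 is outermost — subtract 5 both sides, so sub: (x^2) + 1 = 65.
Step 4. [(x^2) + 1 = 65] 1 comes off first (subtract 1). So sub: x^2 = 64.
Step 5. [x^2 = 64] 64 ≥ 0, LHS is (·)² — take ±√, so sqrt: x = 8 or -8.

Answer: x ∈ {-8, 8}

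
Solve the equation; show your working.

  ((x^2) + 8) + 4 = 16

Step 1. [((x^2) + 8) + 4 = 16] +4 is outermost — subtract 4 both sides, so sub: (x^2) + 8 = 12.
Step 2. [(x^2) + 8 = 12] peel the +8: subtract 8 from each side. So sub: x^2 = 4.
Step 3. [x^2 = 4] √ both sides: 4 ≥ 0 gives two branches, so sqrt: x = 2 or -2.

Answer: x ∈ {-2, 2}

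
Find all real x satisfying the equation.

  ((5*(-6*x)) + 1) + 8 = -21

Step 1. [((5*(-6*x)) + 1) + 8 = -21] 8 comes off first (subtract 8), so sub: (5*(-6*x)) + 1 = -29.
Step 2. [(5*(-6*x)) + 1 = -29] +1 is outermost — subtract 1 both sides. So sub: 5*(-6*x) = -30.
Step 3. [5*(-6*x) = -30] 5·(inner) — divide through by 5. So div: -6*x = -6.
Step 4. [-6*x = -6] leading coefficient -6: divide by -6 ⇒ div: x = 1.

Answer: x ∈ {1}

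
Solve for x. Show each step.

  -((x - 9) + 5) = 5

Step 1. [-((x - 9) + 5) = 5] leading − — multiply by −1 ⇒ neg: (x - 9) + 5 = -5.
Step 2. [(x - 9) + 5 = -5] +5 is outermost — subtract 5 both sides. So sub: x - 9 = -10.
Step 3. [x - 9 = -10] peel the -9: add 9 from each side, so sub: x = -1.

Answer: x ∈ {-1}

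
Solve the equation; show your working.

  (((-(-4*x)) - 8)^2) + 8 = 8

Step 1. [(((-(-4*x)) - 8)^2) + 8 = 8] 8 comes off first (subtract 8). So sub: ((-(-4*x)) - 8)^2 = 0.
Step 2. [((-(-4*x)) - 8)^2 = 0] √ both sides: 0 ≥ 0 gives two branches ⇒ sqrt: (-(-4*x)) - 8 = 0.
Step 3. [(-(-4*x)) - 8 = 0] 8 comes off first (add 8) ⇒ sub: -(-4*x) = 8.
Step 4. [-(-4*x) = 8] leading − — multiply by −1 ⇒ neg: -4*x = -8.
Step 5. [-4*x = -8] leading coefficient -4: divide by -4, so div: x = 2.

Answer: x ∈ {2}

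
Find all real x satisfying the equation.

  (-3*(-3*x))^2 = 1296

Step 1. [(-3*(-3*x))^2 = 1296] √ both sides: 1296 ≥ 0 gives two branches. So sqrt: -3*(-3*x) = 36 or -36.
Step 2. [-3*(-3*x) = 36 or -36] -3·(inner) — divide through by -3, so div: -3*x = -12 or 12.
Step 3. [-3*x = -12 or 12] leading coefficient -3: divide by -3. So div: x = 4 or -4.

Answer: x ∈ {-4, 4}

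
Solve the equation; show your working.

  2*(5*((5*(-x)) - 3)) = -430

Step 1. [2*(5*((5*(-x)) - 3)) = -430] 2·(inner) — divide through by 2. So div: 5*((5*(-x)) - 3) = -215.
Step 2. [5*((5*(-x)) - 3) = -215] LHS = 5·(…); ÷5 both sides, so div: (5*(-x)) - 3 = -43.
Step 3. [(5*(-x)) - 3 = -43] the outer -3 inverts by adding 3, so sub: 5*(-x) = -40.
Step 4. [5*(-x) = -40] 5·(inner) — divide through by 5, so div: -x = -8.
Step 5. [-x = -8] LHS negated; negate both sides. So neg: x = 8.

Answer: x ∈ {8}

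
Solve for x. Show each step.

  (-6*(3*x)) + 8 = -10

Step 1. [(-6*(3*x)) + 8 = -10] subtract 8: x sits inside (… + 8) ⇒ sub: -6*(3*x) = -18.
Step 2. [-6*(3*x) = -18] leading coefficient -6: divide by -6, so div: 3*x = 3.
Step 3. [3*x = 3] leading coefficient 3: divide by 3 ⇒ div: x = 1.

Answer: x ∈ {1}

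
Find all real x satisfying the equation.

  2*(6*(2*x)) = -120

Step 1. [2*(6*(2*x)) = -120] divide by the outer 2. So div: 6*(2*x) = -60.
Step 2. [6*(2*x) = -60] 6·(inner) — divide through by 6. So div: 2*x = -10.
Step 3. [2*x = -10] 2·(inner) — divide through by 2. So div: x = -5.

Answer: x ∈ {-5}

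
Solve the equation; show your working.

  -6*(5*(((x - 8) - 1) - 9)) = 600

Step 1. [-6*(5*(((x - 8) - 1) - 9)) = 600] divide by the outer -6, so div: 5*(((x - 8) - 1) - 9) = -100.
Step 2. [5*(((x - 8) - 1) - 9) = -100] 5 out front; divide by 5. So div: ((x - 8) - 1) - 9 = -20.
Step 3. [((x - 8) - 1) - 9 = -20] -9 is outermost — add 9 both sides. So sub: (x - 8) - 1 = -11.
Step 4. [(x - 8) - 1 = -11] -1 is outermost — add 1 both sides, so sub: x - 8 = -10.
Step 5. [x - 8 = -10] -8 is outermost — add 8 both sides, so sub: x = -2.

Answer: x ∈ {-2}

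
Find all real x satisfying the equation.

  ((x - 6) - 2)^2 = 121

Step 1. [((x - 6) - 2)^2 = 121] √ both sides: 121 ≥ 0 gives two branches. So sqrt: (x - 6) - 2 = 11 or -11.
Step 2. [(x - 6) - 2 = 11 or -11] add 2: x sits inside (… - 2). So sub: x - 6 = 13 or -9.
Step 3. [x - 6 = 13 or -9] peel the -6: add 6 from each side ⇒ sub: x = 19 or -3.

Answer: x ∈ {-3, 19}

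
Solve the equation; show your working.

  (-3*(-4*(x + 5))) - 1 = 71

Step 1. [(-3*(-4*(x + 5))) - 1 = 71] peel the -1: add 1 from each side. So sub: -3*(-4*(x + 5)) = 72.
Step 2. [-3*(-4*(x + 5)) = 72] LHS = -3·(…); ÷-3 both sides, so div: -4*(x + 5) = -24.
Step 3. [-4*(x + 5) = -24] -4 out front; divide by -4. So div: x + 5 = 6.
Step 4. [x + 5 = 6] the outer +5 inverts by subtracting 5, so sub: x = 1.

Answer: x ∈ {1}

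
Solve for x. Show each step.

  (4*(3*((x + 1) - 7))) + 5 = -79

Step 1. [(4*(3*((x + 1) - 7))) + 5 = -79] the outer +5 inverts by subtracting 5 ⇒ sub: 4*(3*((x + 1) - 7)) = -84.
Step 2. [4*(3*((x + 1) - 7)) = -84] LHS = 4·(…); ÷4 both sides. So div: 3*((x + 1) - 7) = -21.
Step 3. [3*((x + 1) - 7) = -21] 3·(inner) — divide through by 3, so div: (x + 1) - 7 = -7.
Step 4. [(x + 1) - 7 = -7] -7 is outermost — add 7 both sides. So sub: x + 1 = 0.
Step 5. [x + 1 = 0] peel the +1: subtract 1 from each side ⇒ sub: x = -1.

Answer: x ∈ {-1}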